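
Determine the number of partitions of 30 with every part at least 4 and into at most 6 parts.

Counting exhaustively, 138 partitions satisfy the conditions.

138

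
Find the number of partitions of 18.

385

Direct enumeration gives 385 partitions.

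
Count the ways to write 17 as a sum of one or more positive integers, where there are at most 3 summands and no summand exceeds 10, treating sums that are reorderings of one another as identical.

17

Listing the qualifying partitions of 17:
10,7
10,6,1
10,5,2
10,4,3
9,8
9,7,1
9,6,2
9,5,3
9,4,4
8,8,1
8,7,2
8,6,3
8,5,4
7,7,3
7,6,4
7,5,5
6,6,5
That's 17 in total.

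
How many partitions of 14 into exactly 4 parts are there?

Enumerating:
11,1,1,1
10,2,1,1
9,3,1,1
9,2,2,1
8,4,1,1
8,3,2,1
8,2,2,2
7,5,1,1
7,4,2,1
7,3,3,1
7,3,2,2
6,6,1,1
6,5,2,1
6,4,3,1
6,4,2,2
6,3,3,2
5,5,3,1
5,5,2,2
5,4,4,1
5,4,3,2
5,3,3,3
4,4,4,2
4,4,3,3
That's 23 in total.

23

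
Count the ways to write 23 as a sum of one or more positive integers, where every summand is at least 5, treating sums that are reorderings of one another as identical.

They are:
23
5, 18
6, 17
7, 16
8, 15
9, 14
10, 13
5, 5, 13
11, 12
5, 6, 12
5, 7, 11
6, 6, 11
5, 8, 10
6, 7, 10
5, 9, 9
6, 8, 9
7, 7, 9
7, 8, 8
5, 5, 5, 8
5, 5, 6, 7
5, 6, 6, 6

21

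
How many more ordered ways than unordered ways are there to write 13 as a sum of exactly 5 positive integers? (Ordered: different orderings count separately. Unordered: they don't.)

477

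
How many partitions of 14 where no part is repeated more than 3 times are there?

There are 82 such partitions.

82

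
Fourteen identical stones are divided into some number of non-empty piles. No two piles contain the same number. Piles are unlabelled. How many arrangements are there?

The partitions of 14 that satisfy the conditions:
14
13 + 1
12 + 2
11 + 3
11 + 2 + 1
10 + 4
10 + 3 + 1
9 + 5
9 + 4 + 1
9 + 3 + 2
8 + 6
8 + 5 + 1
8 + 4 + 2
8 + 3 + 2 + 1
7 + 6 + 1
7 + 5 + 2
7 + 4 + 3
7 + 4 + 2 + 1
6 + 5 + 3
6 + 5 + 2 + 1
6 + 4 + 3 + 1
5 + 4 + 3 + 2
Counting gives 22.

22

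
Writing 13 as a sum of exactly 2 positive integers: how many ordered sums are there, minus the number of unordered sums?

6

Ordered (compositions into 2 parts): C(12,1) = 12.
Partitions of 13 into exactly 2 parts: 6.
Difference: 12 − 6 = 6.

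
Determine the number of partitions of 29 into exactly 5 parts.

Enumerating by decreasing first part gives 333 partitions in all.

333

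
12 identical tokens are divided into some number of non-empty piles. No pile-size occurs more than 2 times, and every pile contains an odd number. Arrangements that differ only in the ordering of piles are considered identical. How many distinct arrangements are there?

Enumerating:
11, 1
9, 3
7, 5
7, 3, 1, 1
5, 5, 1, 1
5, 3, 3, 1

6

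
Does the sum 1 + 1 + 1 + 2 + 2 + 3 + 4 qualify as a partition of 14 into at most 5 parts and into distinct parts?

No

The parts sum to 14, and the condition 'there are at most 5 summands' is violated.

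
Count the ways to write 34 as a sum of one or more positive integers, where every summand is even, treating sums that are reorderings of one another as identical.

297

There are 297 such partitions.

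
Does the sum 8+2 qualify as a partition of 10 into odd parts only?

The parts sum to 10, and the condition 'every summand is odd' is violated.

No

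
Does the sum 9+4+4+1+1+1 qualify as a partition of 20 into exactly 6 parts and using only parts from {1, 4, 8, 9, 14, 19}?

The parts sum to 20, and the condition 'there are exactly 6 summands' holds; the condition 'each summand belongs to {1, 4, 8, 9, 14, 19}' holds.

Yes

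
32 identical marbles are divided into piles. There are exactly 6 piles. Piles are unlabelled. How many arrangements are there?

Direct enumeration gives 709 partitions.

709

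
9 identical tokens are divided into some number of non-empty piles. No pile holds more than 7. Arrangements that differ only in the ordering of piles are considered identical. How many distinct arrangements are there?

A partial list (first 12 by largest part):
7 + 2
7 + 1 + 1
6 + 3
6 + 2 + 1
6 + 1 + 1 + 1
5 + 4
5 + 3 + 1
5 + 2 + 2
5 + 2 + 1 + 1
5 + 1 + 1 + 1 + 1
4 + 4 + 1
4 + 3 + 2
…and 16 more, for 28 total.

28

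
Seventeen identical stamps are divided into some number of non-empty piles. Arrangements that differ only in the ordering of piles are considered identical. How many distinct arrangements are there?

Enumerating by decreasing first part gives 297 partitions in all.

297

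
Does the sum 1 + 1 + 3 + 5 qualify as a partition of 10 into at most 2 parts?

No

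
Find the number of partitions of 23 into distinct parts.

104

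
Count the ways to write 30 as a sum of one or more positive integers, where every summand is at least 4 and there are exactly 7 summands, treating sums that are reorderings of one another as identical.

2

They are:
6 + 4 + 4 + 4 + 4 + 4 + 4
5 + 5 + 4 + 4 + 4 + 4 + 4
That's 2 in total.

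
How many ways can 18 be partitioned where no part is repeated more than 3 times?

A full systematic count gives 208.

208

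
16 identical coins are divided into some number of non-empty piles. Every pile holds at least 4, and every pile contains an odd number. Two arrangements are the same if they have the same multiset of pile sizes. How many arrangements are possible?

2

Listing the qualifying partitions of 16:
11, 5
9, 7
That's 2 in total.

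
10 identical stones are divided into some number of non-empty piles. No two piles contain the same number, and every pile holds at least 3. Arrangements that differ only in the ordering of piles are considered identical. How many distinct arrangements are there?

3

Enumerating:
10
7+3
6+4
Counting gives 3.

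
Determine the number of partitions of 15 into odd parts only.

A partial list (first 12 by largest part):
15
13, 1, 1
11, 3, 1
11, 1, 1, 1, 1
9, 5, 1
9, 3, 3
9, 3, 1, 1, 1
9, 1, 1, 1, 1, 1, 1
7, 7, 1
7, 5, 3
7, 5, 1, 1, 1
7, 3, 3, 1, 1
…and 15 more, for 27 total.

27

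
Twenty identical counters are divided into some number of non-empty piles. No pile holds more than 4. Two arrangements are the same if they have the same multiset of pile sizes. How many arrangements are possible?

Direct enumeration gives 108 partitions.

108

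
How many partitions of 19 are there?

490

There are 490 such partitions.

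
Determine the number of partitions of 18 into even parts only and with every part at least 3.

8

They are:
18
14+4
12+6
10+8
10+4+4
8+6+4
6+6+6
6+4+4+4
That's 8 in total.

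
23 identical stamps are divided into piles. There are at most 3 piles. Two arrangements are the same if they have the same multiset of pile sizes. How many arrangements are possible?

56

There are too many to list fully; the first 12 (by largest part) are:
23
1, 22
2, 21
1, 1, 21
3, 20
1, 2, 20
4, 19
1, 3, 19
2, 2, 19
5, 18
1, 4, 18
2, 3, 18
…and 44 more, for 56 total.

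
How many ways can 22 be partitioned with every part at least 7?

7

They are:
22
7+15
8+14
9+13
10+12
11+11
7+7+8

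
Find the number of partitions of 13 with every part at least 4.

5

Enumerating:
13
4, 9
5, 8
6, 7
4, 4, 5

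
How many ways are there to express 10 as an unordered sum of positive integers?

42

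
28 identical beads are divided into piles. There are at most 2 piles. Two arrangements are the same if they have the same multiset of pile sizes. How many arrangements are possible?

15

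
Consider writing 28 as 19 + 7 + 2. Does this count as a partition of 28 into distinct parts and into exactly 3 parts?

The parts sum to 28, and the condition 'all summands are distinct' holds; the condition 'there are exactly 3 summands' holds.

Yes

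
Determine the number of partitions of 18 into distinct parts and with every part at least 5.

Enumerating:
18
13, 5
12, 6
11, 7
10, 8
7, 6, 5

6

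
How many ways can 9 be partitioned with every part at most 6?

26

There are too many to list fully; the first 12 (by largest part) are:
6 + 3
6 + 2 + 1
6 + 1 + 1 + 1
5 + 4
5 + 3 + 1
5 + 2 + 2
5 + 2 + 1 + 1
5 + 1 + 1 + 1 + 1
4 + 4 + 1
4 + 3 + 2
4 + 3 + 1 + 1
4 + 2 + 2 + 1
…and 14 more, for 26 total.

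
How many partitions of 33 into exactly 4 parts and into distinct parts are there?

A full systematic count gives 150.

150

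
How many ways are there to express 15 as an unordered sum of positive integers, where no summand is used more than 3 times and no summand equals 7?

89

Systematic enumeration (by largest part, then next-largest, …) yields 89.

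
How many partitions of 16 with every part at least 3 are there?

Enumerating:
16
13+3
12+4
11+5
10+6
10+3+3
9+7
9+4+3
8+8
8+5+3
8+4+4
7+6+3
7+5+4
7+3+3+3
6+6+4
6+5+5
6+4+3+3
5+5+3+3
5+4+4+3
4+4+4+4
4+3+3+3+3

21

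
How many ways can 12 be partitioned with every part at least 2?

They are:
12
10,2
9,3
8,4
8,2,2
7,5
7,3,2
6,6
6,4,2
6,3,3
6,2,2,2
5,5,2
5,4,3
5,3,2,2
4,4,4
4,4,2,2
4,3,3,2
4,2,2,2,2
3,3,3,3
3,3,2,2,2
2,2,2,2,2,2
Counting gives 21.

21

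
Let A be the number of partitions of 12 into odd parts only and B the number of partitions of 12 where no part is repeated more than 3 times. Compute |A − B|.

35

Partitions of 12 into odd parts only: 15.
Partitions of 12 where no part is repeated more than 3 times: 50.
|15 − 50| = 35.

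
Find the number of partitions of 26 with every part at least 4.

There are too many to list fully; the first 12 (by largest part) are:
26
22, 4
21, 5
20, 6
19, 7
18, 8
18, 4, 4
17, 9
17, 5, 4
16, 10
16, 6, 4
16, 5, 5
…and 58 more, for 70 total.

70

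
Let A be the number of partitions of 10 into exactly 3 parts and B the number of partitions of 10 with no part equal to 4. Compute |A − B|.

23

Partitions of 10 into exactly 3 parts: 8.
Partitions of 10 with no part equal to 4: 31.
|8 − 31| = 23.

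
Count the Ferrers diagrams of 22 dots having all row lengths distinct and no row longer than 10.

35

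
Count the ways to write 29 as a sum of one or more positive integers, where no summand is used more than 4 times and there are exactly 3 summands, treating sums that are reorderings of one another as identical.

A partial list (first 12 by largest part):
27, 1, 1
26, 2, 1
25, 3, 1
25, 2, 2
24, 4, 1
24, 3, 2
23, 5, 1
23, 4, 2
23, 3, 3
22, 6, 1
22, 5, 2
22, 4, 3
…and 58 more, for 70 total.

70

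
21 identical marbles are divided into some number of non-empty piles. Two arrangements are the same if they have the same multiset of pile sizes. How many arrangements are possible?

792

Counting exhaustively, 792 partitions satisfy the conditions.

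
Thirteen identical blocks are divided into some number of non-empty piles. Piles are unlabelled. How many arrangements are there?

There are 101 such partitions.

101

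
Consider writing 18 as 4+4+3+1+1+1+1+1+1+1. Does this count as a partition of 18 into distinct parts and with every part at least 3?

No

The parts sum to 18, and the condition 'all summands are distinct' is violated.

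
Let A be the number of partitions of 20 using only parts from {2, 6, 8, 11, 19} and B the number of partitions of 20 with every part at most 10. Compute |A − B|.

Partitions of 20 using only parts from {2, 6, 8, 11, 19}: 8.
Partitions of 20 with every part at most 10: 530.
|8 − 530| = 522.

522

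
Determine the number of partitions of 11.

56

A partial list (first 12 by largest part):
11
10, 1
9, 2
9, 1, 1
8, 3
8, 2, 1
8, 1, 1, 1
7, 4
7, 3, 1
7, 2, 2
7, 2, 1, 1
7, 1, 1, 1, 1
…and 44 more, for 56 total.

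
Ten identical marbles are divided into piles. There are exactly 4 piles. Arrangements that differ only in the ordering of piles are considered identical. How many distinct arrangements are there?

9

Listing the qualifying partitions of 10:
7 + 1 + 1 + 1
6 + 2 + 1 + 1
5 + 3 + 1 + 1
5 + 2 + 2 + 1
4 + 4 + 1 + 1
4 + 3 + 2 + 1
4 + 2 + 2 + 2
3 + 3 + 3 + 1
3 + 3 + 2 + 2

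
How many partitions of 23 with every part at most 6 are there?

Counting exhaustively, 454 partitions satisfy the conditions.

454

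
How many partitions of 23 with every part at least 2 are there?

A full systematic count gives 253.

253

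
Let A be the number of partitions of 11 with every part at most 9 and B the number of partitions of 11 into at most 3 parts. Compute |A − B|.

38

Partitions of 11 with every part at most 9: 54.
Partitions of 11 into at most 3 parts: 16.
|54 − 16| = 38.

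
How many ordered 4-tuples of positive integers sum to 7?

20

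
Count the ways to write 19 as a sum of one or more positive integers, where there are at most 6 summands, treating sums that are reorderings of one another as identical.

A full systematic count gives 235.

235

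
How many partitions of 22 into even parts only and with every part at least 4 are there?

Listing the qualifying partitions of 22:
22
18, 4
16, 6
14, 8
14, 4, 4
12, 10
12, 6, 4
10, 8, 4
10, 6, 6
10, 4, 4, 4
8, 8, 6
8, 6, 4, 4
6, 6, 6, 4
6, 4, 4, 4, 4

14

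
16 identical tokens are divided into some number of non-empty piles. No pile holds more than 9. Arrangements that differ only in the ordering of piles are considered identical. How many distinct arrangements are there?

201

A full systematic count gives 201.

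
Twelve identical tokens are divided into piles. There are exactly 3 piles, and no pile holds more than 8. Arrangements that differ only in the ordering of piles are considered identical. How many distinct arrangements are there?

They are:
8,3,1
8,2,2
7,4,1
7,3,2
6,5,1
6,4,2
6,3,3
5,5,2
5,4,3
4,4,4
That's 10 in total.

10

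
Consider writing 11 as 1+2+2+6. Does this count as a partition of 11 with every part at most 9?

Yes

The parts sum to 11, and the condition 'no summand exceeds 9' holds.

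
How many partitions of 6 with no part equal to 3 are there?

Listing the qualifying partitions of 6:
6
5 + 1
4 + 2
4 + 1 + 1
2 + 2 + 2
2 + 2 + 1 + 1
2 + 1 + 1 + 1 + 1
1 + 1 + 1 + 1 + 1 + 1
That's 8 in total.

8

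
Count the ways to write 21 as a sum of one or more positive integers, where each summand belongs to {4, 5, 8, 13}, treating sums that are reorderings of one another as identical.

They are:
13 + 8
13 + 4 + 4
8 + 8 + 5
8 + 5 + 4 + 4
5 + 4 + 4 + 4 + 4

5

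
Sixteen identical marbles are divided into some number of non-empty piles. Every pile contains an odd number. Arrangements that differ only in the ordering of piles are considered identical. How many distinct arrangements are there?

32

There are too many to list fully; the first 12 (by largest part) are:
15 + 1
13 + 3
13 + 1 + 1 + 1
11 + 5
11 + 3 + 1 + 1
11 + 1 + 1 + 1 + 1 + 1
9 + 7
9 + 5 + 1 + 1
9 + 3 + 3 + 1
9 + 3 + 1 + 1 + 1 + 1
9 + 1 + 1 + 1 + 1 + 1 + 1 + 1
7 + 7 + 1 + 1
…and 20 more, for 32 total.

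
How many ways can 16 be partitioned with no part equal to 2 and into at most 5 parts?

A partial list (first 12 by largest part):
16
15, 1
14, 1, 1
13, 3
13, 1, 1, 1
12, 4
12, 3, 1
12, 1, 1, 1, 1
11, 5
11, 4, 1
11, 3, 1, 1
10, 6
…and 42 more, for 54 total.

54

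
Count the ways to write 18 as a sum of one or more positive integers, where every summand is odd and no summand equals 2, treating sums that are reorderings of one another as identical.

There are too many to list fully; the first 12 (by largest part) are:
17 + 1
15 + 3
15 + 1 + 1 + 1
13 + 5
13 + 3 + 1 + 1
13 + 1 + 1 + 1 + 1 + 1
11 + 7
11 + 5 + 1 + 1
11 + 3 + 3 + 1
11 + 3 + 1 + 1 + 1 + 1
11 + 1 + 1 + 1 + 1 + 1 + 1 + 1
9 + 9
…and 34 more, for 46 total.

46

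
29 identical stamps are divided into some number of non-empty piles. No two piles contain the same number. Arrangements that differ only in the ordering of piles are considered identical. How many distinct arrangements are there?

256

A full systematic count gives 256.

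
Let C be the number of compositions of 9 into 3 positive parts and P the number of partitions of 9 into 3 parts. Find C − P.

21

Ordered (compositions into 3 parts): C(8,2) = 28.
Unordered (partitions into 3 parts): 7.
Difference: 28 − 7 = 21.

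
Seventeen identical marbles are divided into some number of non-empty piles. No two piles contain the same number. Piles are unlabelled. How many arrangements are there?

A partial list (first 12 by largest part):
17
16 + 1
15 + 2
14 + 3
14 + 2 + 1
13 + 4
13 + 3 + 1
12 + 5
12 + 4 + 1
12 + 3 + 2
11 + 6
11 + 5 + 1
…and 26 more, for 38 total.

38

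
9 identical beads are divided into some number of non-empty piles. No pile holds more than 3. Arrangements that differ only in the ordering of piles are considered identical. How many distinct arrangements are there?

12

Enumerating:
3, 3, 3
3, 3, 2, 1
3, 3, 1, 1, 1
3, 2, 2, 2
3, 2, 2, 1, 1
3, 2, 1, 1, 1, 1
3, 1, 1, 1, 1, 1, 1
2, 2, 2, 2, 1
2, 2, 2, 1, 1, 1
2, 2, 1, 1, 1, 1, 1
2, 1, 1, 1, 1, 1, 1, 1
1, 1, 1, 1, 1, 1, 1, 1, 1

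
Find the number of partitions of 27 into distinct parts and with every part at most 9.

21

Enumerating:
9 + 8 + 7 + 3
9 + 8 + 7 + 2 + 1
9 + 8 + 6 + 4
9 + 8 + 6 + 3 + 1
9 + 8 + 5 + 4 + 1
9 + 8 + 5 + 3 + 2
9 + 8 + 4 + 3 + 2 + 1
9 + 7 + 6 + 5
9 + 7 + 6 + 4 + 1
9 + 7 + 6 + 3 + 2
9 + 7 + 5 + 4 + 2
9 + 7 + 5 + 3 + 2 + 1
9 + 6 + 5 + 4 + 3
9 + 6 + 5 + 4 + 2 + 1
8 + 7 + 6 + 5 + 1
8 + 7 + 6 + 4 + 2
8 + 7 + 6 + 3 + 2 + 1
8 + 7 + 5 + 4 + 3
8 + 7 + 5 + 4 + 2 + 1
8 + 6 + 5 + 4 + 3 + 1
7 + 6 + 5 + 4 + 3 + 2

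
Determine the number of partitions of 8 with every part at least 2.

They are:
8
6 + 2
5 + 3
4 + 4
4 + 2 + 2
3 + 3 + 2
2 + 2 + 2 + 2

7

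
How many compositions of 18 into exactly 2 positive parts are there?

17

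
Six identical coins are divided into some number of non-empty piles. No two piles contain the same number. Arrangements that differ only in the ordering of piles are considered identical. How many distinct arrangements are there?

4

Listing the qualifying partitions of 6:
6
5 + 1
4 + 2
3 + 2 + 1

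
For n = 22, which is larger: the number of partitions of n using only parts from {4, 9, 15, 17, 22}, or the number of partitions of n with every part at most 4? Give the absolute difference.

Partitions of 22 using only parts from {4, 9, 15, 17, 22}: 2.
Partitions of 22 with every part at most 4: 136.
|2 − 136| = 134.

134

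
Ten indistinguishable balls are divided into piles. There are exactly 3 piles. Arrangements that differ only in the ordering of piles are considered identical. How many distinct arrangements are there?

Listing the qualifying partitions of 10:
1,1,8
1,2,7
1,3,6
2,2,6
1,4,5
2,3,5
2,4,4
3,3,4

8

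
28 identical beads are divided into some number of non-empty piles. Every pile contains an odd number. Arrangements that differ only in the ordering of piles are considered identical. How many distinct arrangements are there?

222

There are 222 such partitions.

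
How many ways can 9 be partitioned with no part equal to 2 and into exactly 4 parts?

2

The partitions of 9 that satisfy the conditions:
1, 1, 1, 6
1, 1, 3, 4
Counting gives 2.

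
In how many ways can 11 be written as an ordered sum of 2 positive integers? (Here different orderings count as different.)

10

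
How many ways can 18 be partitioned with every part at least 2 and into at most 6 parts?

80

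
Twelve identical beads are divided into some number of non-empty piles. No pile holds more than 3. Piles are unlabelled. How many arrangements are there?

Enumerating:
3, 3, 3, 3
3, 3, 3, 2, 1
3, 3, 3, 1, 1, 1
3, 3, 2, 2, 2
3, 3, 2, 2, 1, 1
3, 3, 2, 1, 1, 1, 1
3, 3, 1, 1, 1, 1, 1, 1
3, 2, 2, 2, 2, 1
3, 2, 2, 2, 1, 1, 1
3, 2, 2, 1, 1, 1, 1, 1
3, 2, 1, 1, 1, 1, 1, 1, 1
3, 1, 1, 1, 1, 1, 1, 1, 1, 1
2, 2, 2, 2, 2, 2
2, 2, 2, 2, 2, 1, 1
2, 2, 2, 2, 1, 1, 1, 1
2, 2, 2, 1, 1, 1, 1, 1, 1
2, 2, 1, 1, 1, 1, 1, 1, 1, 1
2, 1, 1, 1, 1, 1, 1, 1, 1, 1, 1
1, 1, 1, 1, 1, 1, 1, 1, 1, 1, 1, 1

19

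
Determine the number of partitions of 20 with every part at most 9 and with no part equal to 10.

Systematic enumeration (by largest part, then next-largest, …) yields 488.

488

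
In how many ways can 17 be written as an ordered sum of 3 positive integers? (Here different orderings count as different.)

Place 2 bars in the 16 internal gaps of a row of 17 dots: C(16,2) = 120.

120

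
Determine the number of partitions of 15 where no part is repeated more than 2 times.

A partial list (first 12 by largest part):
15
1,14
2,13
1,1,13
3,12
1,2,12
4,11
1,3,11
2,2,11
1,1,2,11
5,10
1,4,10
…and 58 more, for 70 total.

70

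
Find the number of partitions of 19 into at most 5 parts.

164

Direct enumeration gives 164 partitions.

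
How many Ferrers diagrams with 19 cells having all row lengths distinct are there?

54

There are too many to list fully; the first 12 (by largest part) are:
19
18, 1
17, 2
16, 3
16, 2, 1
15, 4
15, 3, 1
14, 5
14, 4, 1
14, 3, 2
13, 6
13, 5, 1
…and 42 more, for 54 total.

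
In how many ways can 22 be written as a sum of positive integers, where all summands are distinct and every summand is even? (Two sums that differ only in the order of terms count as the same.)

12

Listing the qualifying partitions of 22:
22
20 + 2
18 + 4
16 + 6
16 + 4 + 2
14 + 8
14 + 6 + 2
12 + 10
12 + 8 + 2
12 + 6 + 4
10 + 8 + 4
10 + 6 + 4 + 2
Counting gives 12.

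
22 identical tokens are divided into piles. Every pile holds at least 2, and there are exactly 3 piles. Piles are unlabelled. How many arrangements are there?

A partial list (first 12 by largest part):
18,2,2
17,3,2
16,4,2
16,3,3
15,5,2
15,4,3
14,6,2
14,5,3
14,4,4
13,7,2
13,6,3
13,5,4
…and 18 more, for 30 total.

30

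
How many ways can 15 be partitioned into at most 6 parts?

110

A full systematic count gives 110.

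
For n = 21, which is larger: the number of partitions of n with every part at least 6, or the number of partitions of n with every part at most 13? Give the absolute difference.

738

Partitions of 21 with every part at least 6: 9.
Partitions of 21 with every part at most 13: 747.
|9 − 747| = 738.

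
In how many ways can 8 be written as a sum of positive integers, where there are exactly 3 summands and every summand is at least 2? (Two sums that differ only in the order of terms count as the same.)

Listing the qualifying partitions of 8:
4 + 2 + 2
3 + 3 + 2

2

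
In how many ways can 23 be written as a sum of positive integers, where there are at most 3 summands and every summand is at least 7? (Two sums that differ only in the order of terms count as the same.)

8

The partitions of 23 that satisfy the conditions:
23
7, 16
8, 15
9, 14
10, 13
11, 12
7, 7, 9
7, 8, 8
Counting gives 8.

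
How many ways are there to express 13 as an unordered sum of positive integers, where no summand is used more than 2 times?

44

There are too many to list fully; the first 12 (by largest part) are:
13
1, 12
2, 11
1, 1, 11
3, 10
1, 2, 10
4, 9
1, 3, 9
2, 2, 9
1, 1, 2, 9
5, 8
1, 4, 8
…and 32 more, for 44 total.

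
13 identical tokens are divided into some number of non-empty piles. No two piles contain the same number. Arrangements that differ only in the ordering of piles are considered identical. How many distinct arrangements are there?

The partitions of 13 that satisfy the conditions:
13
1,12
2,11
3,10
1,2,10
4,9
1,3,9
5,8
1,4,8
2,3,8
6,7
1,5,7
2,4,7
1,2,3,7
2,5,6
3,4,6
1,2,4,6
1,3,4,5

18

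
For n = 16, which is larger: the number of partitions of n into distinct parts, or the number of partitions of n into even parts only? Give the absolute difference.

Partitions of 16 into distinct parts: 32.
Partitions of 16 into even parts only: 22.
|32 − 22| = 10.

10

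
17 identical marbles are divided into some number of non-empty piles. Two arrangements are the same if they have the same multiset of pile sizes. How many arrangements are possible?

A full systematic count gives 297.

297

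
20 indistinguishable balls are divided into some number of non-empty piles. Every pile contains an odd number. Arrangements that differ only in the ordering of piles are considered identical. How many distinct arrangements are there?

64

There are too many to list fully; the first 12 (by largest part) are:
19 + 1
17 + 3
17 + 1 + 1 + 1
15 + 5
15 + 3 + 1 + 1
15 + 1 + 1 + 1 + 1 + 1
13 + 7
13 + 5 + 1 + 1
13 + 3 + 3 + 1
13 + 3 + 1 + 1 + 1 + 1
13 + 1 + 1 + 1 + 1 + 1 + 1 + 1
11 + 9
…and 52 more, for 64 total.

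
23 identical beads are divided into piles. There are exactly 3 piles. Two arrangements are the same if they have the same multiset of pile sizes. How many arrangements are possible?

44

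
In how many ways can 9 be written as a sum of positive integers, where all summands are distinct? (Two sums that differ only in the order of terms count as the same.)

They are:
9
8, 1
7, 2
6, 3
6, 2, 1
5, 4
5, 3, 1
4, 3, 2

8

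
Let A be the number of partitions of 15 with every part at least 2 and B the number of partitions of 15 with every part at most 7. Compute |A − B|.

90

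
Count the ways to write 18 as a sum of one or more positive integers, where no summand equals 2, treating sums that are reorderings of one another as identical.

154

There are 154 such partitions.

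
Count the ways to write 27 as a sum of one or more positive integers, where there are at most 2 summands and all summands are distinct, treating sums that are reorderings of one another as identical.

14

They are:
27
26 + 1
25 + 2
24 + 3
23 + 4
22 + 5
21 + 6
20 + 7
19 + 8
18 + 9
17 + 10
16 + 11
15 + 12
14 + 13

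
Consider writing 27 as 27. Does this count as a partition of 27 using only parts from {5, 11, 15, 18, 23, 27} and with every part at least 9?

The parts sum to 27, and the condition 'each summand belongs to {5, 11, 15, 18, 23, 27}' holds; the condition 'every summand is at least 9' holds.

Yes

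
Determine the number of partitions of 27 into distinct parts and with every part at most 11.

There are too many to list fully; the first 12 (by largest part) are:
6+10+11
1+5+10+11
2+4+10+11
1+2+3+10+11
7+9+11
1+6+9+11
2+5+9+11
3+4+9+11
1+2+4+9+11
1+7+8+11
2+6+8+11
3+5+8+11
…and 50 more, for 62 total.

62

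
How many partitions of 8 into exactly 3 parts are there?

5

They are:
6 + 1 + 1
5 + 2 + 1
4 + 3 + 1
4 + 2 + 2
3 + 3 + 2
That's 5 in total.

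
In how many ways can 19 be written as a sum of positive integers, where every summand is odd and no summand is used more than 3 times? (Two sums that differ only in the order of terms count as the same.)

24

Listing the qualifying partitions of 19:
19
17, 1, 1
15, 3, 1
13, 5, 1
13, 3, 3
13, 3, 1, 1, 1
11, 7, 1
11, 5, 3
11, 5, 1, 1, 1
11, 3, 3, 1, 1
9, 9, 1
9, 7, 3
9, 7, 1, 1, 1
9, 5, 5
9, 5, 3, 1, 1
9, 3, 3, 3, 1
7, 7, 5
7, 7, 3, 1, 1
7, 5, 5, 1, 1
7, 5, 3, 3, 1
7, 3, 3, 3, 1, 1, 1
5, 5, 5, 3, 1
5, 5, 3, 3, 3
5, 5, 3, 3, 1, 1, 1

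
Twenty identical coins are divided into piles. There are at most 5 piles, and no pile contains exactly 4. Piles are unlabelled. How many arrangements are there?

Direct enumeration gives 128 partitions.

128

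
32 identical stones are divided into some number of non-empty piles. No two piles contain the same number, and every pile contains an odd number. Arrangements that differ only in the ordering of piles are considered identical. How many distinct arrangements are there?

They are:
31 + 1
29 + 3
27 + 5
25 + 7
23 + 9
23 + 5 + 3 + 1
21 + 11
21 + 7 + 3 + 1
19 + 13
19 + 9 + 3 + 1
19 + 7 + 5 + 1
17 + 15
17 + 11 + 3 + 1
17 + 9 + 5 + 1
17 + 7 + 5 + 3
15 + 13 + 3 + 1
15 + 11 + 5 + 1
15 + 9 + 7 + 1
15 + 9 + 5 + 3
13 + 11 + 7 + 1
13 + 11 + 5 + 3
13 + 9 + 7 + 3
11 + 9 + 7 + 5

23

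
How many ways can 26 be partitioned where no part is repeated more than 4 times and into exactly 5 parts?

Systematic enumeration (by largest part, then next-largest, …) yields 221.

221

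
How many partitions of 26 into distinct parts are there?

165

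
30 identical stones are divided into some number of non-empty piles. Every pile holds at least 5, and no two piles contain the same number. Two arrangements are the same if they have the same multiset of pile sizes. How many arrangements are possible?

35

There are too many to list fully; the first 12 (by largest part) are:
30
25,5
24,6
23,7
22,8
21,9
20,10
19,11
19,6,5
18,12
18,7,5
17,13
…and 23 more, for 35 total.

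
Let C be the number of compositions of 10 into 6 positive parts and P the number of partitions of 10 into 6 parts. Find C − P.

121

Ordered (compositions into 6 parts): C(9,5) = 126.
Partitions of 10 into exactly 6 parts: 5.
Difference: 126 − 5 = 121.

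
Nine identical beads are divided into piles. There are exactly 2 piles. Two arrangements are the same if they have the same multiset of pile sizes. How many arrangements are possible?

4

The partitions of 9 that satisfy the conditions:
1,8
2,7
3,6
4,5
That's 4 in total.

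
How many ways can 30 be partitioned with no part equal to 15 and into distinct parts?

A full systematic count gives 270.

270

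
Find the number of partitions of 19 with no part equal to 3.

Direct enumeration gives 259 partitions.

259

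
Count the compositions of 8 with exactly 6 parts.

Place 5 bars in the 7 internal gaps of a row of 8 dots: C(7,5) = 21.

21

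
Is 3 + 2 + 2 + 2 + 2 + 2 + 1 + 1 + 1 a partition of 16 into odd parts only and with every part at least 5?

No

The parts sum to 16, and the condition 'every summand is odd' is violated.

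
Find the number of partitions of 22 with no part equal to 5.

705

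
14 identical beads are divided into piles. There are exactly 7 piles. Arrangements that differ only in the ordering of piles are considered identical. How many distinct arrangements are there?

Listing the qualifying partitions of 14:
8 + 1 + 1 + 1 + 1 + 1 + 1
7 + 2 + 1 + 1 + 1 + 1 + 1
6 + 3 + 1 + 1 + 1 + 1 + 1
6 + 2 + 2 + 1 + 1 + 1 + 1
5 + 4 + 1 + 1 + 1 + 1 + 1
5 + 3 + 2 + 1 + 1 + 1 + 1
5 + 2 + 2 + 2 + 1 + 1 + 1
4 + 4 + 2 + 1 + 1 + 1 + 1
4 + 3 + 3 + 1 + 1 + 1 + 1
4 + 3 + 2 + 2 + 1 + 1 + 1
4 + 2 + 2 + 2 + 2 + 1 + 1
3 + 3 + 3 + 2 + 1 + 1 + 1
3 + 3 + 2 + 2 + 2 + 1 + 1
3 + 2 + 2 + 2 + 2 + 2 + 1
2 + 2 + 2 + 2 + 2 + 2 + 2
That's 15 in total.

15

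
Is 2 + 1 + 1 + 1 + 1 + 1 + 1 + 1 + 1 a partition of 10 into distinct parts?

No

The parts sum to 10, and the condition 'all summands are distinct' is violated.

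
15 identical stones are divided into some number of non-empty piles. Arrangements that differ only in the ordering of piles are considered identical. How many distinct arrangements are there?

There are 176 such partitions.

176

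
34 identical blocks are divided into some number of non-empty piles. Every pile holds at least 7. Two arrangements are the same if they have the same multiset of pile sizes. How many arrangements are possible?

There are too many to list fully; the first 12 (by largest part) are:
34
7+27
8+26
9+25
10+24
11+23
12+22
13+21
14+20
7+7+20
15+19
7+8+19
…and 30 more, for 42 total.

42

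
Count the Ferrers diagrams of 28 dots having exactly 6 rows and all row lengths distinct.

The partitions of 28 that satisfy the conditions:
1, 2, 3, 4, 5, 13
1, 2, 3, 4, 6, 12
1, 2, 3, 4, 7, 11
1, 2, 3, 5, 6, 11
1, 2, 3, 4, 8, 10
1, 2, 3, 5, 7, 10
1, 2, 4, 5, 6, 10
1, 2, 3, 5, 8, 9
1, 2, 3, 6, 7, 9
1, 2, 4, 5, 7, 9
1, 3, 4, 5, 6, 9
1, 2, 4, 6, 7, 8
1, 3, 4, 5, 7, 8
2, 3, 4, 5, 6, 8
Counting gives 14.

14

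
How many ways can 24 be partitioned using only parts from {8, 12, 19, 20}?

Enumerating:
12+12
8+8+8
Counting gives 2.

2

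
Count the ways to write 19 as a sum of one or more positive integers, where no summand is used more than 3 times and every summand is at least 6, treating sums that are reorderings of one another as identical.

The partitions of 19 that satisfy the conditions:
19
6,13
7,12
8,11
9,10
6,6,7

6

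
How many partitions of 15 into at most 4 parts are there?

There are too many to list fully; the first 12 (by largest part) are:
15
14+1
13+2
13+1+1
12+3
12+2+1
12+1+1+1
11+4
11+3+1
11+2+2
11+2+1+1
10+5
…and 42 more, for 54 total.

54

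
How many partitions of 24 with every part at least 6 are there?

Enumerating:
24
18, 6
17, 7
16, 8
15, 9
14, 10
13, 11
12, 12
12, 6, 6
11, 7, 6
10, 8, 6
10, 7, 7
9, 9, 6
9, 8, 7
8, 8, 8
6, 6, 6, 6

16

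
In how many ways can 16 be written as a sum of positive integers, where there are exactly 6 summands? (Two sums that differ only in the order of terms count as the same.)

A partial list (first 12 by largest part):
1 + 1 + 1 + 1 + 1 + 11
1 + 1 + 1 + 1 + 2 + 10
1 + 1 + 1 + 1 + 3 + 9
1 + 1 + 1 + 2 + 2 + 9
1 + 1 + 1 + 1 + 4 + 8
1 + 1 + 1 + 2 + 3 + 8
1 + 1 + 2 + 2 + 2 + 8
1 + 1 + 1 + 1 + 5 + 7
1 + 1 + 1 + 2 + 4 + 7
1 + 1 + 1 + 3 + 3 + 7
1 + 1 + 2 + 2 + 3 + 7
1 + 2 + 2 + 2 + 2 + 7
…and 23 more, for 35 total.

35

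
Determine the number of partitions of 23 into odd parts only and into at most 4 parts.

15

Listing the qualifying partitions of 23:
23
21+1+1
19+3+1
17+5+1
17+3+3
15+7+1
15+5+3
13+9+1
13+7+3
13+5+5
11+11+1
11+9+3
11+7+5
9+9+5
9+7+7
Counting gives 15.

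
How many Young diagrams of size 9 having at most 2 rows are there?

5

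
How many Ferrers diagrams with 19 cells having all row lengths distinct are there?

54

A partial list (first 12 by largest part):
19
18, 1
17, 2
16, 3
16, 2, 1
15, 4
15, 3, 1
14, 5
14, 4, 1
14, 3, 2
13, 6
13, 5, 1
…and 42 more, for 54 total.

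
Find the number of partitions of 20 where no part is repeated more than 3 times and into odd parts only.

A partial list (first 12 by largest part):
19+1
17+3
17+1+1+1
15+5
15+3+1+1
13+7
13+5+1+1
13+3+3+1
11+9
11+7+1+1
11+5+3+1
11+3+3+3
…and 15 more, for 27 total.

27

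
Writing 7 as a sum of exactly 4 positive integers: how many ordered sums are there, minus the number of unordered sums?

Ordered (compositions into 4 parts): C(6,3) = 20.
Unordered (partitions into 4 parts): 3.
Difference: 20 − 3 = 17.

17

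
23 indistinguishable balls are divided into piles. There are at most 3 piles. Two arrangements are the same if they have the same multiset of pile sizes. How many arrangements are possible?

A partial list (first 12 by largest part):
23
22+1
21+2
21+1+1
20+3
20+2+1
19+4
19+3+1
19+2+2
18+5
18+4+1
18+3+2
…and 44 more, for 56 total.

56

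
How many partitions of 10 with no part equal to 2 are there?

Listing the qualifying partitions of 10:
10
9 + 1
8 + 1 + 1
7 + 3
7 + 1 + 1 + 1
6 + 4
6 + 3 + 1
6 + 1 + 1 + 1 + 1
5 + 5
5 + 4 + 1
5 + 3 + 1 + 1
5 + 1 + 1 + 1 + 1 + 1
4 + 4 + 1 + 1
4 + 3 + 3
4 + 3 + 1 + 1 + 1
4 + 1 + 1 + 1 + 1 + 1 + 1
3 + 3 + 3 + 1
3 + 3 + 1 + 1 + 1 + 1
3 + 1 + 1 + 1 + 1 + 1 + 1 + 1
1 + 1 + 1 + 1 + 1 + 1 + 1 + 1 + 1 + 1

20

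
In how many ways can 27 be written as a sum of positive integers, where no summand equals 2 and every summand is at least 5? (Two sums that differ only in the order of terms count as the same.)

42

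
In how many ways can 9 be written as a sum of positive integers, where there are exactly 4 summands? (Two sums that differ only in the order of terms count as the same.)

The partitions of 9 that satisfy the conditions:
1,1,1,6
1,1,2,5
1,1,3,4
1,2,2,4
1,2,3,3
2,2,2,3
Counting gives 6.

6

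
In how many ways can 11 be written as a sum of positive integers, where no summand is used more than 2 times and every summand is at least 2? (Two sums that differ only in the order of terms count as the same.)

11

Enumerating:
11
9+2
8+3
7+4
7+2+2
6+5
6+3+2
5+4+2
5+3+3
4+4+3
4+3+2+2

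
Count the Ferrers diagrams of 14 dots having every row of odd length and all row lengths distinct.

The partitions of 14 that satisfy the conditions:
13+1
11+3
9+5
That's 3 in total.

3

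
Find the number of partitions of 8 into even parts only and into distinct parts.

2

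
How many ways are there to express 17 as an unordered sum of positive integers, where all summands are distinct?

A partial list (first 12 by largest part):
17
16 + 1
15 + 2
14 + 3
14 + 2 + 1
13 + 4
13 + 3 + 1
12 + 5
12 + 4 + 1
12 + 3 + 2
11 + 6
11 + 5 + 1
…and 26 more, for 38 total.

38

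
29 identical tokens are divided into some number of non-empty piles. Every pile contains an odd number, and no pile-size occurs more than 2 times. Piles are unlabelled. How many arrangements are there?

53

A partial list (first 12 by largest part):
29
27+1+1
25+3+1
23+5+1
23+3+3
21+7+1
21+5+3
21+3+3+1+1
19+9+1
19+7+3
19+5+5
19+5+3+1+1
…and 41 more, for 53 total.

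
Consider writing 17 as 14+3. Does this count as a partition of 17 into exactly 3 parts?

The parts sum to 17, and the condition 'there are exactly 3 summands' is violated.

No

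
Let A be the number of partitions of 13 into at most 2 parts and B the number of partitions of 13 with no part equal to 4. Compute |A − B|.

64

Partitions of 13 into at most 2 parts: 7.
Partitions of 13 with no part equal to 4: 71.
|7 − 71| = 64.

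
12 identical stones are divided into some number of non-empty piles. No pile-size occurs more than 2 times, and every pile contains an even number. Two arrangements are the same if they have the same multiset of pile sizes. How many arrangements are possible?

7

They are:
12
10+2
8+4
8+2+2
6+6
6+4+2
4+4+2+2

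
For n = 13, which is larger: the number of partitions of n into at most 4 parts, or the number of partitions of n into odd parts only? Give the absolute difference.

21

Partitions of 13 into at most 4 parts: 39.
Partitions of 13 into odd parts only: 18.
|39 − 18| = 21.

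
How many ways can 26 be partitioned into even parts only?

101

Systematic enumeration (by largest part, then next-largest, …) yields 101.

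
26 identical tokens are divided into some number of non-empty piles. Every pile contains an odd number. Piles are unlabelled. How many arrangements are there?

165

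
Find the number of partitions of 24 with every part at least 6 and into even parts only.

Enumerating:
24
6+18
8+16
10+14
12+12
6+6+12
6+8+10
8+8+8
6+6+6+6

9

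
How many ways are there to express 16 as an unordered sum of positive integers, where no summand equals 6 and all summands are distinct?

The partitions of 16 that satisfy the conditions:
16
15 + 1
14 + 2
13 + 3
13 + 2 + 1
12 + 4
12 + 3 + 1
11 + 5
11 + 4 + 1
11 + 3 + 2
10 + 5 + 1
10 + 4 + 2
10 + 3 + 2 + 1
9 + 7
9 + 5 + 2
9 + 4 + 3
9 + 4 + 2 + 1
8 + 7 + 1
8 + 5 + 3
8 + 5 + 2 + 1
8 + 4 + 3 + 1
7 + 5 + 4
7 + 5 + 3 + 1
7 + 4 + 3 + 2

24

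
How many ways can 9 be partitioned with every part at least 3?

4

They are:
9
6,3
5,4
3,3,3
Counting gives 4.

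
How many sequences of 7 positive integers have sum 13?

924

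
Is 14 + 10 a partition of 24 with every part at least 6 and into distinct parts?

Yes

The parts sum to 24, and the condition 'every summand is at least 6' holds; the condition 'all summands are distinct' holds.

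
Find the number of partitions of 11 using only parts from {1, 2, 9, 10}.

9

Listing the qualifying partitions of 11:
10+1
9+2
9+1+1
2+2+2+2+2+1
2+2+2+2+1+1+1
2+2+2+1+1+1+1+1
2+2+1+1+1+1+1+1+1
2+1+1+1+1+1+1+1+1+1
1+1+1+1+1+1+1+1+1+1+1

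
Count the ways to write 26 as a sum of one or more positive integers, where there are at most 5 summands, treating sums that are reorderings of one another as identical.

427

Systematic enumeration (by largest part, then next-largest, …) yields 427.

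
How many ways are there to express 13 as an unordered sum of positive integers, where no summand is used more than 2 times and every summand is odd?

7

They are:
13
11 + 1 + 1
9 + 3 + 1
7 + 5 + 1
7 + 3 + 3
5 + 5 + 3
5 + 3 + 3 + 1 + 1
Counting gives 7.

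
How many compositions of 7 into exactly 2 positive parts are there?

By stars and bars with positive parts, the count is C(6,1) = 6.

6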